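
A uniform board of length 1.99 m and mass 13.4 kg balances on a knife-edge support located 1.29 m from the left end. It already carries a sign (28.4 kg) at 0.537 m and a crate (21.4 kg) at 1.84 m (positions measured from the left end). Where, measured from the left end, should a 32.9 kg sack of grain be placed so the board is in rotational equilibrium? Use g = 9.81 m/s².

Take moments about the knife-edge support (at 1.29 m from the left end).
Beam weight: 13.4 × 9.81 = 131.5 N down at 0.995 m → arm 0.295 m, τ = 131.5 × 0.295 = 38.79 N·m counterclockwise.
Sign: 28.4 × 9.81 = 278.6 N down at 0.537 m → arm 0.753 m, τ = 278.6 × 0.753 = 209.8 N·m counterclockwise.
Crate: 21.4 × 9.81 = 209.9 N down at 1.84 m → arm 0.55 m, τ = 209.9 × 0.55 = 115.4 N·m clockwise.
Net moment of existing loads = 133.2 N·m counterclockwise.
The sack of grain weighs 32.9 × 9.81 = 322.7 N and must supply an equal clockwise moment, so its lever arm about the knife-edge support is 133.2 / 322.7 = 0.413 m.
That puts it at 1.29 + 0.413 = 1.7 m from the left end.

x ≈ 1.7 m from the left end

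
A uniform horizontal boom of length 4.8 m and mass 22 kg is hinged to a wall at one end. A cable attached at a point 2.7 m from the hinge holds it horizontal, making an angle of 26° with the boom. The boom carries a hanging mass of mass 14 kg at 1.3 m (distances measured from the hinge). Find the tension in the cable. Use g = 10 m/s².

Taking torques about the hinge:
Beam weight: 22 × 10 = 220 N down at 2.4 m → arm 2.4 m, τ = 220 × 2.4 = 528 N·m clockwise.
Hanging mass: 14 × 10 = 140 N down at 1.3 m → arm 1.3 m, τ = 140 × 1.3 = 182 N·m clockwise.
Total clockwise load moment = 710 N·m.
The cable tension T acts at 2.7 m; only its component perpendicular to the boom, T sinθ, produces torque. sin 26° = 0.4384.
Setting net torque to zero: T × 2.7 × 0.4384 = 710 → T = 710 / 1.184 = 600 N.

T ≈ 600 N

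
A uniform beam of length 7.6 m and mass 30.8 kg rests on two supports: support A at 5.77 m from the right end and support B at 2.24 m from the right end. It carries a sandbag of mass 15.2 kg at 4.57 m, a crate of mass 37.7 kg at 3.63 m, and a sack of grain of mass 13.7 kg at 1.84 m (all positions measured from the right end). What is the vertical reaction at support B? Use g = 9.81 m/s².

Taking torques about support A:
Beam weight: 30.8 × 9.81 = 302.1 N down at 3.8 m → arm 1.97 m, τ = 302.1 × 1.97 = 595.1 N·m clockwise.
Sandbag: 15.2 × 9.81 = 149.1 N down at 4.57 m → arm 1.2 m, τ = 149.1 × 1.2 = 178.9 N·m clockwise.
Crate: 37.7 × 9.81 = 369.8 N down at 3.63 m → arm 2.14 m, τ = 369.8 × 2.14 = 791.4 N·m clockwise.
Sack of grain: 13.7 × 9.81 = 134.4 N down at 1.84 m → arm 3.93 m, τ = 134.4 × 3.93 = 528.2 N·m clockwise.
Net load moment about support A = 2094 N·m clockwise.
Reaction R at support B is upward at 2.24 m, arm 3.53 m → moment R × 3.53 counterclockwise.
Balancing moments: R × 3.53 = 2094, giving R = 593 N.

R_B ≈ 593 N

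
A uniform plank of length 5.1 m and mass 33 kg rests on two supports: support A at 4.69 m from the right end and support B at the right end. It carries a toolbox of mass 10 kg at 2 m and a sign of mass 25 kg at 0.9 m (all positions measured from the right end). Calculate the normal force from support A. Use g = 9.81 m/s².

R_A ≈ 265 N

Take moments about support B.
Beam weight: 33 × 9.81 = 323.7 N down at 2.55 m → arm 2.55 m, τ = 323.7 × 2.55 = 825.4 N·m counterclockwise.
Toolbox: 10 × 9.81 = 98.1 N down at 2 m → arm 2 m, τ = 98.1 × 2 = 196.2 N·m counterclockwise.
Sign: 25 × 9.81 = 245.2 N down at 0.9 m → arm 0.9 m, τ = 245.2 × 0.9 = 220.7 N·m counterclockwise.
Net load moment about support B = 1242 N·m counterclockwise.
Reaction R at support A is upward at 4.69 m, arm 4.69 m → moment R × 4.69 clockwise.
For rotational equilibrium, R × 4.69 = 1242, so R = 265 N.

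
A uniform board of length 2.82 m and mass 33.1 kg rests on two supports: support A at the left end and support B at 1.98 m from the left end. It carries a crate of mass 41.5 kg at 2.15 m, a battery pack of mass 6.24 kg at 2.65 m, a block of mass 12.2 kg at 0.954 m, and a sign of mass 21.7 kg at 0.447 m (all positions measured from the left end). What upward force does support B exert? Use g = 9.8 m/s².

Taking torques about support A:
Beam weight: 33.1 × 9.8 = 324.4 N down at 1.41 m → arm 1.41 m, τ = 324.4 × 1.41 = 457.4 N·m clockwise.
Crate: 41.5 × 9.8 = 406.7 N down at 2.15 m → arm 2.15 m, τ = 406.7 × 2.15 = 874.4 N·m clockwise.
Battery pack: 6.24 × 9.8 = 61.15 N down at 2.65 m → arm 2.65 m, τ = 61.15 × 2.65 = 162 N·m clockwise.
Block: 12.2 × 9.8 = 119.6 N down at 0.954 m → arm 0.954 m, τ = 119.6 × 0.954 = 114.1 N·m clockwise.
Sign: 21.7 × 9.8 = 212.7 N down at 0.447 m → arm 0.447 m, τ = 212.7 × 0.447 = 95.08 N·m clockwise.
Net load moment about support A = 1703 N·m clockwise.
Reaction R at support B is upward at 1.98 m, arm 1.98 m → moment R × 1.98 counterclockwise.
Στ = 0 ⇒ R × 1.98 = 1703 ⇒ R = 860 N.

R_B ≈ 860 N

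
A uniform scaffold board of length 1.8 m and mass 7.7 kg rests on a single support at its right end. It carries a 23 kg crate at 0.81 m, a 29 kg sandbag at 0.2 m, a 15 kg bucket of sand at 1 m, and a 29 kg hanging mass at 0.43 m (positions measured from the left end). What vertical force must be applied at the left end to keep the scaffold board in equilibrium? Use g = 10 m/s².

F ≈ 710 N

About the right end:
Beam weight: 7.7 × 10 = 77 N down at 0.9 m → arm 0.9 m, τ = 77 × 0.9 = 69.3 N·m counterclockwise.
Crate: 23 × 10 = 230 N down at 0.81 m → arm 0.99 m, τ = 230 × 0.99 = 227.7 N·m counterclockwise.
Sandbag: 29 × 10 = 290 N down at 0.2 m → arm 1.6 m, τ = 290 × 1.6 = 464 N·m counterclockwise.
Bucket of sand: 15 × 10 = 150 N down at 1 m → arm 0.8 m, τ = 150 × 0.8 = 120 N·m counterclockwise.
Hanging mass: 29 × 10 = 290 N down at 0.43 m → arm 1.37 m, τ = 290 × 1.37 = 397.3 N·m counterclockwise.
Net moment of the loads = 1278 N·m counterclockwise.
The upward force F acts at the left end, arm 1.8 m, giving F × 1.8 clockwise.
Balancing moments: F × 1.8 = 1278, giving F = 1278 / 1.8 = 710 N.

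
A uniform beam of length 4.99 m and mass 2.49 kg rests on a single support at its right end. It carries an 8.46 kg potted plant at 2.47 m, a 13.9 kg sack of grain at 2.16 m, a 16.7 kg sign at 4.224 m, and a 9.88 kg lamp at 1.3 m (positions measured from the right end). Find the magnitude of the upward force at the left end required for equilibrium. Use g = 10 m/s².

F ≈ 282 N

Choose the right end as the axis so the unknown pivot reaction has zero arm there.
Beam weight: 2.49 × 10 = 24.9 N down at 2.495 m → arm 2.495 m, τ = 24.9 × 2.495 = 62.13 N·m counterclockwise.
Potted plant: 8.46 × 10 = 84.6 N down at 2.47 m → arm 2.47 m, τ = 84.6 × 2.47 = 209 N·m counterclockwise.
Sack of grain: 13.9 × 10 = 139 N down at 2.16 m → arm 2.16 m, τ = 139 × 2.16 = 300.2 N·m counterclockwise.
Sign: 16.7 × 10 = 167 N down at 4.224 m → arm 4.224 m, τ = 167 × 4.224 = 705.4 N·m counterclockwise.
Lamp: 9.88 × 10 = 98.8 N down at 1.3 m → arm 1.3 m, τ = 98.8 × 1.3 = 128.4 N·m counterclockwise.
Net moment of the loads = 1405 N·m counterclockwise.
The upward force F acts at the left end, arm 4.99 m, giving F × 4.99 clockwise.
Στ = 0 ⇒ F × 4.99 = 1405 ⇒ F = 1405 / 4.99 = 282 N.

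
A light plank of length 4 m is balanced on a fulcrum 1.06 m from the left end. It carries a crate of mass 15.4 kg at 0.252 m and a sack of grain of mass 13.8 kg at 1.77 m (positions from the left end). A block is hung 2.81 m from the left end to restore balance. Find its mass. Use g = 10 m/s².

m ≈ 1.51 kg

Taking torques about the fulcrum (at 1.06 m from the left end):
Crate: 15.4 × 10 = 154 N down at 0.252 m → arm 0.808 m, τ = 154 × 0.808 = 124.4 N·m counterclockwise.
Sack of grain: 13.8 × 10 = 138 N down at 1.77 m → arm 0.71 m, τ = 138 × 0.71 = 97.98 N·m clockwise.
Net moment of known loads = 26.42 N·m counterclockwise.
An unknown mass m at 2.81 m has arm 1.75 m; its moment is m·g·1.75 clockwise.
Balancing moments: m × 10 × 1.75 = 26.42, giving m = 26.42 / (10 × 1.75) = 1.51 kg.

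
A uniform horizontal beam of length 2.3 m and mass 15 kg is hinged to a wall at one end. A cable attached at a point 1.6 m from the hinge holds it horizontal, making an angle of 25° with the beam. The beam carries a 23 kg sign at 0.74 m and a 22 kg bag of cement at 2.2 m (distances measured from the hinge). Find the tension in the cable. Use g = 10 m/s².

T ≈ 1220 N

About the hinge:
Beam weight: 15 × 10 = 150 N down at 1.15 m → arm 1.15 m, τ = 150 × 1.15 = 172.5 N·m clockwise.
Sign: 23 × 10 = 230 N down at 0.74 m → arm 0.74 m, τ = 230 × 0.74 = 170.2 N·m clockwise.
Bag of cement: 22 × 10 = 220 N down at 2.2 m → arm 2.2 m, τ = 220 × 2.2 = 484 N·m clockwise.
Total clockwise load moment = 826.7 N·m.
The cable tension T acts at 1.6 m; only its component perpendicular to the beam, T sinθ, produces torque. sin 25° = 0.4226.
Setting net torque to zero: T × 1.6 × 0.4226 = 826.7 → T = 826.7 / 0.6762 = 1220 N.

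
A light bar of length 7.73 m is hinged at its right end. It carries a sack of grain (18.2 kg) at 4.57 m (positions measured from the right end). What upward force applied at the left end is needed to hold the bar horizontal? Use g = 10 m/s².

F ≈ 108 N

About the right end:
Sack of grain: 18.2 × 10 = 182 N down at 4.57 m → arm 4.57 m, τ = 182 × 4.57 = 831.7 N·m counterclockwise.
Net moment of the loads = 831.7 N·m counterclockwise.
The upward force F acts at the left end, arm 7.73 m, giving F × 7.73 clockwise.
Balancing moments: F × 7.73 = 831.7, giving F = 831.7 / 7.73 = 108 N.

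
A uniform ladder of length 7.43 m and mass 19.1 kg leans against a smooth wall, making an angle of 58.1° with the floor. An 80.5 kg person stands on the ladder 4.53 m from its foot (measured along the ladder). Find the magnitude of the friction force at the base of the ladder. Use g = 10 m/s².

f ≈ 365 N

Taking torques about the foot of the ladder:
Ladder weight 19.1×10 = 191 N acts at 3.715 m along the ladder; its horizontal arm is 3.715·cos58.1° = 1.963 m → τ = 374.9 N·m clockwise.
Person: 80.5×10 = 805 N at 4.53 m → arm 2.394 m → τ = 1927 N·m clockwise.
Wall normal N acts horizontally at the top; its moment arm is the height L sinθ = 7.43·sin58.1° = 6.308 m, counterclockwise.
Setting net torque to zero: N × 6.308 = 2302 → N = 365 N.
ΣFx = 0: friction at the foot balances the wall's push, so f = N_wall = 365 N.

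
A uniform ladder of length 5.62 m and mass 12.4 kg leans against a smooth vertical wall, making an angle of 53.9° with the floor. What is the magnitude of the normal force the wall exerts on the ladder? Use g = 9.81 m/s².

N_wall ≈ 44.4 N

Sum moments about the foot of the ladder (the floor normal and friction both act there and drop out).
Ladder weight 12.4×9.81 = 121.6 N acts at 2.81 m along the ladder; its horizontal arm is 2.81·cos53.9° = 1.656 m → τ = 201.4 N·m clockwise.
Wall normal N acts horizontally at the top; its moment arm is the height L sinθ = 5.62·sin53.9° = 4.541 m, counterclockwise.
Balancing moments: N × 4.541 = 201.4, giving N = 44.4 N.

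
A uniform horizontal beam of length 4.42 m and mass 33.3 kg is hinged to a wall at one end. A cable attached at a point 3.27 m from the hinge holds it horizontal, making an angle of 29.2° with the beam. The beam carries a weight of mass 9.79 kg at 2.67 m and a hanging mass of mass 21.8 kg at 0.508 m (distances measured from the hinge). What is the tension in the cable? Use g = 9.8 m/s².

Sum moments about the hinge (the unknown hinge reaction has zero arm there).
Beam weight: 33.3 × 9.8 = 326.3 N down at 2.21 m → arm 2.21 m, τ = 326.3 × 2.21 = 721.1 N·m clockwise.
Weight: 9.79 × 9.8 = 95.94 N down at 2.67 m → arm 2.67 m, τ = 95.94 × 2.67 = 256.2 N·m clockwise.
Hanging mass: 21.8 × 9.8 = 213.6 N down at 0.508 m → arm 0.508 m, τ = 213.6 × 0.508 = 108.5 N·m clockwise.
Total clockwise load moment = 1086 N·m.
The cable tension T acts at 3.27 m; only its component perpendicular to the beam, T sinθ, produces torque. sin 29.2° = 0.4879.
For rotational equilibrium, T × 3.27 × 0.4879 = 1086, so T = 1086 / 1.595 = 681 N.

T ≈ 681 N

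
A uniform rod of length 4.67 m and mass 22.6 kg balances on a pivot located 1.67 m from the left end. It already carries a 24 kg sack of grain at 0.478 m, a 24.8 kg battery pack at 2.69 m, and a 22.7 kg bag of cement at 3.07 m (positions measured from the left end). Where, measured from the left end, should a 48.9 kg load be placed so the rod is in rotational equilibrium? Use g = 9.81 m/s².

Take moments about the pivot (at 1.67 m from the left end).
Beam weight: 22.6 × 9.81 = 221.7 N down at 2.335 m → arm 0.665 m, τ = 221.7 × 0.665 = 147.4 N·m clockwise.
Sack of grain: 24 × 9.81 = 235.4 N down at 0.478 m → arm 1.192 m, τ = 235.4 × 1.192 = 280.6 N·m counterclockwise.
Battery pack: 24.8 × 9.81 = 243.3 N down at 2.69 m → arm 1.02 m, τ = 243.3 × 1.02 = 248.2 N·m clockwise.
Bag of cement: 22.7 × 9.81 = 222.7 N down at 3.07 m → arm 1.4 m, τ = 222.7 × 1.4 = 311.8 N·m clockwise.
Net moment of existing loads = 426.8 N·m clockwise.
The load weighs 48.9 × 9.81 = 479.7 N and must supply an equal counterclockwise moment, so its lever arm about the pivot is 426.8 / 479.7 = 0.89 m.
That puts it at 1.67 − 0.89 = 0.78 m from the left end.

x ≈ 0.78 m from the left end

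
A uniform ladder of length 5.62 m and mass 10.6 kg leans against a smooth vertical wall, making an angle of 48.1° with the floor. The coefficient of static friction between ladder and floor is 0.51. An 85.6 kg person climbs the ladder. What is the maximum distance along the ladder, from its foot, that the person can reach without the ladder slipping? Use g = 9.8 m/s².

Choose the foot of the ladder as the axis so the floor normal and friction both act there and drop out.
Ladder weight 10.6×9.8 = 103.9 N acts at 2.81 m along the ladder; its horizontal arm is 2.81·cos48.1° = 1.877 m → τ = 195 N·m clockwise.
Person weight 85.6×9.8 = 838.9 N at distance d → arm d·cos48.1° → τ = 838.9·d·0.6678 clockwise.
Wall normal N at the top has arm L sinθ = 4.183 m counterclockwise, so Στ = 0 gives N·4.183 = 195 + 560.2·d.
ΣFy = 0 ⇒ N_floor = 942.8 N, so the maximum friction is μ_s·N_floor = 0.51×942.8 = 480.8 N. ΣFx = 0 ⇒ N_wall = f, so at the slipping point N = 480.8 N.
Substituting: 480.8×4.183 = 195 + 560.2·d ⇒ d = (2011 − 195) / 560.2 = 3.24 m.

d ≈ 3.24 m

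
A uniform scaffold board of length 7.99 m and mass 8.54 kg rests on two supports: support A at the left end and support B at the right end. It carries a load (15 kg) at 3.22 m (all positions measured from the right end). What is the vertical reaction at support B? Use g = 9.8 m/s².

R_B ≈ 130 N

Choose support A as the axis so its reaction then has zero moment arm.
Beam weight: 8.54 × 9.8 = 83.69 N down at 3.995 m → arm 3.995 m, τ = 83.69 × 3.995 = 334.3 N·m clockwise.
Load: 15 × 9.8 = 147 N down at 3.22 m → arm 4.77 m, τ = 147 × 4.77 = 701.2 N·m clockwise.
Net load moment about support A = 1036 N·m clockwise.
Reaction R at support B is upward at 0 m, arm 7.99 m → moment R × 7.99 counterclockwise.
For rotational equilibrium, R × 7.99 = 1036, so R = 130 N.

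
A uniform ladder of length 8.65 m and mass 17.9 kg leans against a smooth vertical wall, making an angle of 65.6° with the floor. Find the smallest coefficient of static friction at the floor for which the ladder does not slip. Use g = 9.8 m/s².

About the foot of the ladder:
Ladder weight 17.9×9.8 = 175.4 N acts at 4.325 m along the ladder; its horizontal arm is 4.325·cos65.6° = 1.787 m → τ = 313.4 N·m clockwise.
Wall normal N acts horizontally at the top; its moment arm is the height L sinθ = 8.65·sin65.6° = 7.877 m, counterclockwise.
Στ = 0 ⇒ N × 7.877 = 313.4 ⇒ N = 39.79 N.
ΣFx = 0 ⇒ f = N_wall = 39.79 N. ΣFy = 0 ⇒ N_floor = 175.4 N.
μ_min = f / N_floor = 39.79 / 175.4 = 0.227.

μ_min ≈ 0.227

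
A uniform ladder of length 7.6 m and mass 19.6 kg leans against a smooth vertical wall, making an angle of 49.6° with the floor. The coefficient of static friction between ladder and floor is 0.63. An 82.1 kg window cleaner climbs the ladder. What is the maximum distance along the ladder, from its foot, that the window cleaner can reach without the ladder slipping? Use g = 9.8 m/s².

d ≈ 6.06 m

About the foot of the ladder:
Ladder weight 19.6×9.8 = 192.1 N acts at 3.8 m along the ladder; its horizontal arm is 3.8·cos49.6° = 2.463 m → τ = 473.1 N·m clockwise.
Window cleaner weight 82.1×9.8 = 804.6 N at distance d → arm d·cos49.6° → τ = 804.6·d·0.6481 clockwise.
Wall normal N at the top has arm L sinθ = 5.788 m counterclockwise, so Στ = 0 gives N·5.788 = 473.1 + 521.5·d.
ΣFy = 0 ⇒ N_floor = 996.7 N, so the maximum friction is μ_s·N_floor = 0.63×996.7 = 627.9 N. ΣFx = 0 ⇒ N_wall = f, so at the slipping point N = 627.9 N.
Substituting: 627.9×5.788 = 473.1 + 521.5·d ⇒ d = (3634 − 473.1) / 521.5 = 6.06 m.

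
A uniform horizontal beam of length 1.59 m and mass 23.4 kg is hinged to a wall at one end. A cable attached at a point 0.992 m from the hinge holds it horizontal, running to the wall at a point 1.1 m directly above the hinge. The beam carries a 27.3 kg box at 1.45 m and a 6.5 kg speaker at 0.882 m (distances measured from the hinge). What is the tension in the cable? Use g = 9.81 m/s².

Take moments about the hinge.
Beam weight: 23.4 × 9.81 = 229.6 N down at 0.795 m → arm 0.795 m, τ = 229.6 × 0.795 = 182.5 N·m clockwise.
Box: 27.3 × 9.81 = 267.8 N down at 1.45 m → arm 1.45 m, τ = 267.8 × 1.45 = 388.3 N·m clockwise.
Speaker: 6.5 × 9.81 = 63.77 N down at 0.882 m → arm 0.882 m, τ = 63.77 × 0.882 = 56.25 N·m clockwise.
Total clockwise load moment = 627 N·m.
The cable tension T acts at 0.992 m; only its component perpendicular to the beam, T sinθ, produces torque. sinθ = h/√(h²+d²) = 1.1/√(1.1²+0.992²) = 0.7426.
Setting net torque to zero: T × 0.992 × 0.7426 = 627 → T = 627 / 0.7367 = 851 N.

T ≈ 851 N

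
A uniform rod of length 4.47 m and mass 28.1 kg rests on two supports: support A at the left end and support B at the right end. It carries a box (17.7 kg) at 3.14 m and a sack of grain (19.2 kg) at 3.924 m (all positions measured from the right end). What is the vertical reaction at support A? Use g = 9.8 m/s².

Take moments about support B.
Beam weight: 28.1 × 9.8 = 275.4 N down at 2.235 m → arm 2.235 m, τ = 275.4 × 2.235 = 615.5 N·m counterclockwise.
Box: 17.7 × 9.8 = 173.5 N down at 3.14 m → arm 3.14 m, τ = 173.5 × 3.14 = 544.8 N·m counterclockwise.
Sack of grain: 19.2 × 9.8 = 188.2 N down at 3.924 m → arm 3.924 m, τ = 188.2 × 3.924 = 738.5 N·m counterclockwise.
Net load moment about support B = 1899 N·m counterclockwise.
Reaction R at support A is upward at 4.47 m, arm 4.47 m → moment R × 4.47 clockwise.
Setting net torque to zero: R × 4.47 = 1899 → R = 425 N.

R_A ≈ 425 N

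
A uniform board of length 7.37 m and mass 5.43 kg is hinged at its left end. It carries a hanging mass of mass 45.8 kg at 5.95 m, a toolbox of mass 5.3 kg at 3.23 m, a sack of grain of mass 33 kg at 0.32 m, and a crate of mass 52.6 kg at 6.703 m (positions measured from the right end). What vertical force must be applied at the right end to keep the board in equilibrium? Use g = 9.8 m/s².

F ≈ 498 N

Take moments about the left end.
Beam weight: 5.43 × 9.8 = 53.21 N down at 3.685 m → arm 3.685 m, τ = 53.21 × 3.685 = 196.1 N·m clockwise.
Hanging mass: 45.8 × 9.8 = 448.8 N down at 5.95 m → arm 1.42 m, τ = 448.8 × 1.42 = 637.3 N·m clockwise.
Toolbox: 5.3 × 9.8 = 51.94 N down at 3.23 m → arm 4.14 m, τ = 51.94 × 4.14 = 215 N·m clockwise.
Sack of grain: 33 × 9.8 = 323.4 N down at 0.32 m → arm 7.05 m, τ = 323.4 × 7.05 = 2280 N·m clockwise.
Crate: 52.6 × 9.8 = 515.5 N down at 6.703 m → arm 0.667 m, τ = 515.5 × 0.667 = 343.8 N·m clockwise.
Net moment of the loads = 3672 N·m clockwise.
The upward force F acts at the right end, arm 7.37 m, giving F × 7.37 counterclockwise.
Setting net torque to zero: F × 7.37 = 3672 → F = 3672 / 7.37 = 498 N.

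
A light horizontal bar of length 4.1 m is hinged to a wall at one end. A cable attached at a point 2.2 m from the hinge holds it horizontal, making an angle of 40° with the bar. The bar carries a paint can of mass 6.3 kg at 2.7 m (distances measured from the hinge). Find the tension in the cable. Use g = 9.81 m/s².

T ≈ 118 N

Taking torques about the hinge:
Paint can: 6.3 × 9.81 = 61.8 N down at 2.7 m → arm 2.7 m, τ = 61.8 × 2.7 = 166.9 N·m clockwise.
Total clockwise load moment = 166.9 N·m.
The cable tension T acts at 2.2 m; only its component perpendicular to the bar, T sinθ, produces torque. sin 40° = 0.6428.
Balancing moments: T × 2.2 × 0.6428 = 166.9, giving T = 166.9 / 1.414 = 118 N.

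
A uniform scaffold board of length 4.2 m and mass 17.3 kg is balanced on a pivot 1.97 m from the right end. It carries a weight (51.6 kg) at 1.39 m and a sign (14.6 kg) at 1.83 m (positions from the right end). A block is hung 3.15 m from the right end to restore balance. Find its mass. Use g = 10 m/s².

Choose the pivot (at 1.97 m from the right end) as the axis so the support reaction has zero arm there.
Beam weight: 17.3 × 10 = 173 N down at 2.1 m → arm 0.13 m, τ = 173 × 0.13 = 22.49 N·m counterclockwise.
Weight: 51.6 × 10 = 516 N down at 1.39 m → arm 0.58 m, τ = 516 × 0.58 = 299.3 N·m clockwise.
Sign: 14.6 × 10 = 146 N down at 1.83 m → arm 0.14 m, τ = 146 × 0.14 = 20.44 N·m clockwise.
Net moment of known loads = 297.2 N·m clockwise.
An unknown mass m at 3.15 m has arm 1.18 m; its moment is m·g·1.18 counterclockwise.
For rotational equilibrium, m × 10 × 1.18 = 297.2, so m = 297.2 / (10 × 1.18) = 25.2 kg.

m ≈ 25.2 kg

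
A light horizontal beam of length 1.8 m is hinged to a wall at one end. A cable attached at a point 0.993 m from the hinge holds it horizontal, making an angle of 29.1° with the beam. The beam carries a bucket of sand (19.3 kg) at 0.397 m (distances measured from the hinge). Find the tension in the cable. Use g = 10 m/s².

T ≈ 159 N

About the hinge:
Bucket of sand: 19.3 × 10 = 193 N down at 0.397 m → arm 0.397 m, τ = 193 × 0.397 = 76.62 N·m clockwise.
Total clockwise load moment = 76.62 N·m.
The cable tension T acts at 0.993 m; only its component perpendicular to the beam, T sinθ, produces torque. sin 29.1° = 0.4863.
Setting net torque to zero: T × 0.993 × 0.4863 = 76.62 → T = 76.62 / 0.4829 = 159 N.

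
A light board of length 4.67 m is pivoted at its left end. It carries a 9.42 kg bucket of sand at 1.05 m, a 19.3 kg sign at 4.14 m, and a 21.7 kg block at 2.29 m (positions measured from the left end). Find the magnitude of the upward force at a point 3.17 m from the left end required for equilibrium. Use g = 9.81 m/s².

Choose the left end as the axis so the unknown pivot reaction has zero arm there.
Bucket of sand: 9.42 × 9.81 = 92.41 N down at 1.05 m → arm 1.05 m, τ = 92.41 × 1.05 = 97.03 N·m clockwise.
Sign: 19.3 × 9.81 = 189.3 N down at 4.14 m → arm 4.14 m, τ = 189.3 × 4.14 = 783.7 N·m clockwise.
Block: 21.7 × 9.81 = 212.9 N down at 2.29 m → arm 2.29 m, τ = 212.9 × 2.29 = 487.5 N·m clockwise.
Net moment of the loads = 1368 N·m clockwise.
The upward force F acts at a point 3.17 m from the left end, arm 3.17 m, giving F × 3.17 counterclockwise.
Στ = 0 ⇒ F × 3.17 = 1368 ⇒ F = 1368 / 3.17 = 432 N.

F ≈ 432 N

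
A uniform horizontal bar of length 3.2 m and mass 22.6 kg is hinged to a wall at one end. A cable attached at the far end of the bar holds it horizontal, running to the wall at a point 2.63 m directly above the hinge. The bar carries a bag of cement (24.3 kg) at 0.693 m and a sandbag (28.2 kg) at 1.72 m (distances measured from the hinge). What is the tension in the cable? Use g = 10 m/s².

T ≈ 500 N

Take moments about the hinge.
Beam weight: 22.6 × 10 = 226 N down at 1.6 m → arm 1.6 m, τ = 226 × 1.6 = 361.6 N·m clockwise.
Bag of cement: 24.3 × 10 = 243 N down at 0.693 m → arm 0.693 m, τ = 243 × 0.693 = 168.4 N·m clockwise.
Sandbag: 28.2 × 10 = 282 N down at 1.72 m → arm 1.72 m, τ = 282 × 1.72 = 485 N·m clockwise.
Total clockwise load moment = 1015 N·m.
The cable tension T acts at 3.2 m; only its component perpendicular to the bar, T sinθ, produces torque. sinθ = h/√(h²+d²) = 2.63/√(2.63²+3.2²) = 0.6349.
Balancing moments: T × 3.2 × 0.6349 = 1015, giving T = 1015 / 2.032 = 500 N.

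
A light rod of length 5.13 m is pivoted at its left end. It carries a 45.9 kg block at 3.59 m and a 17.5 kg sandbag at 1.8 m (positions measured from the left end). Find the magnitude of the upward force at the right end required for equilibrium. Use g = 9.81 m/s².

F ≈ 375 N

Sum moments about the left end (the unknown pivot reaction has zero arm there).
Block: 45.9 × 9.81 = 450.3 N down at 3.59 m → arm 3.59 m, τ = 450.3 × 3.59 = 1617 N·m clockwise.
Sandbag: 17.5 × 9.81 = 171.7 N down at 1.8 m → arm 1.8 m, τ = 171.7 × 1.8 = 309.1 N·m clockwise.
Net moment of the loads = 1926 N·m clockwise.
The upward force F acts at the right end, arm 5.13 m, giving F × 5.13 counterclockwise.
Setting net torque to zero: F × 5.13 = 1926 → F = 1926 / 5.13 = 375 N.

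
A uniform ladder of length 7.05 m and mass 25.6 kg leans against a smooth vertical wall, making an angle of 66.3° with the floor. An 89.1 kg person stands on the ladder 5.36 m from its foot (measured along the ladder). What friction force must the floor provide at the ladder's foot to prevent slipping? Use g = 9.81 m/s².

Take moments about the foot of the ladder.
Ladder weight 25.6×9.81 = 251.1 N acts at 3.525 m along the ladder; its horizontal arm is 3.525·cos66.3° = 1.417 m → τ = 355.8 N·m clockwise.
Person: 89.1×9.81 = 874.1 N at 5.36 m → arm 2.154 m → τ = 1883 N·m clockwise.
Wall normal N acts horizontally at the top; its moment arm is the height L sinθ = 7.05·sin66.3° = 6.455 m, counterclockwise.
Στ = 0 ⇒ N × 6.455 = 2239 ⇒ N = 347 N.
ΣFx = 0: friction at the foot balances the wall's push, so f = N_wall = 347 N.

f ≈ 347 N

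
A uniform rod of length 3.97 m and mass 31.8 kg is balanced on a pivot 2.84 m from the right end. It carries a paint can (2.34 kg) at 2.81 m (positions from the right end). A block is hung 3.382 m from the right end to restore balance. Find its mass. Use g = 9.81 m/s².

m ≈ 50.3 kg

About the pivot (at 2.84 m from the right end):
Beam weight: 31.8 × 9.81 = 312 N down at 1.985 m → arm 0.855 m, τ = 312 × 0.855 = 266.8 N·m clockwise.
Paint can: 2.34 × 9.81 = 22.96 N down at 2.81 m → arm 0.03 m, τ = 22.96 × 0.03 = 0.6888 N·m clockwise.
Net moment of known loads = 267.5 N·m clockwise.
An unknown mass m at 3.382 m has arm 0.542 m; its moment is m·g·0.542 counterclockwise.
Setting net torque to zero: m × 9.81 × 0.542 = 267.5 → m = 267.5 / (9.81 × 0.542) = 50.3 kg.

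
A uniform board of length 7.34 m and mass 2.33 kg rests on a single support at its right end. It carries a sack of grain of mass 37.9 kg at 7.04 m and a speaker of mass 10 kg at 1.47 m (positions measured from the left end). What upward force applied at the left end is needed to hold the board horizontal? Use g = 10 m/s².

About the right end:
Beam weight: 2.33 × 10 = 23.3 N down at 3.67 m → arm 3.67 m, τ = 23.3 × 3.67 = 85.51 N·m counterclockwise.
Sack of grain: 37.9 × 10 = 379 N down at 7.04 m → arm 0.3 m, τ = 379 × 0.3 = 113.7 N·m counterclockwise.
Speaker: 10 × 10 = 100 N down at 1.47 m → arm 5.87 m, τ = 100 × 5.87 = 587 N·m counterclockwise.
Net moment of the loads = 786.2 N·m counterclockwise.
The upward force F acts at the left end, arm 7.34 m, giving F × 7.34 clockwise.
Στ = 0 ⇒ F × 7.34 = 786.2 ⇒ F = 786.2 / 7.34 = 107 N.

F ≈ 107 N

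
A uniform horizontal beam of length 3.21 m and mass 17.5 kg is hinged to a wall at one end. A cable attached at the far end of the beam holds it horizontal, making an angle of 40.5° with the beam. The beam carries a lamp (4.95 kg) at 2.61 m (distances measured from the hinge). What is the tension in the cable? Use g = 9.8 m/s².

About the hinge:
Beam weight: 17.5 × 9.8 = 171.5 N down at 1.605 m → arm 1.605 m, τ = 171.5 × 1.605 = 275.3 N·m clockwise.
Lamp: 4.95 × 9.8 = 48.51 N down at 2.61 m → arm 2.61 m, τ = 48.51 × 2.61 = 126.6 N·m clockwise.
Total clockwise load moment = 401.9 N·m.
The cable tension T acts at 3.21 m; only its component perpendicular to the beam, T sinθ, produces torque. sin 40.5° = 0.6494.
Balancing moments: T × 3.21 × 0.6494 = 401.9, giving T = 401.9 / 2.085 = 193 N.

T ≈ 193 N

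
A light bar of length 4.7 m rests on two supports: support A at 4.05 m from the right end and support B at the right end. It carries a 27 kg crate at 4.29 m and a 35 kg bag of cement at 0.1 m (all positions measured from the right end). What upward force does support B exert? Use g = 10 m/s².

R_B ≈ 325 N

Sum moments about support A (its reaction then has zero moment arm).
Crate: 27 × 10 = 270 N down at 4.29 m → arm 0.24 m, τ = 270 × 0.24 = 64.8 N·m counterclockwise.
Bag of cement: 35 × 10 = 350 N down at 0.1 m → arm 3.95 m, τ = 350 × 3.95 = 1382 N·m clockwise.
Net load moment about support A = 1317 N·m clockwise.
Reaction R at support B is upward at 0 m, arm 4.05 m → moment R × 4.05 counterclockwise.
Balancing moments: R × 4.05 = 1317, giving R = 325 N.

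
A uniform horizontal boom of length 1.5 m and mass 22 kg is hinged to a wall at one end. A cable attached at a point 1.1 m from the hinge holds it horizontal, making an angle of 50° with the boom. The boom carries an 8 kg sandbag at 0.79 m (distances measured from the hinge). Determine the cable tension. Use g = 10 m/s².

Taking torques about the hinge:
Beam weight: 22 × 10 = 220 N down at 0.75 m → arm 0.75 m, τ = 220 × 0.75 = 165 N·m clockwise.
Sandbag: 8 × 10 = 80 N down at 0.79 m → arm 0.79 m, τ = 80 × 0.79 = 63.2 N·m clockwise.
Total clockwise load moment = 228.2 N·m.
The cable tension T acts at 1.1 m; only its component perpendicular to the boom, T sinθ, produces torque. sin 50° = 0.766.
Balancing moments: T × 1.1 × 0.766 = 228.2, giving T = 228.2 / 0.8426 = 271 N.

T ≈ 271 N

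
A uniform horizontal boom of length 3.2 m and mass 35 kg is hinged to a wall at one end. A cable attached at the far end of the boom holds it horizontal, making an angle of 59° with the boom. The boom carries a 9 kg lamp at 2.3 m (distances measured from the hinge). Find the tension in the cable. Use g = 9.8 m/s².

T ≈ 274 N

About the hinge:
Beam weight: 35 × 9.8 = 343 N down at 1.6 m → arm 1.6 m, τ = 343 × 1.6 = 548.8 N·m clockwise.
Lamp: 9 × 9.8 = 88.2 N down at 2.3 m → arm 2.3 m, τ = 88.2 × 2.3 = 202.9 N·m clockwise.
Total clockwise load moment = 751.7 N·m.
The cable tension T acts at 3.2 m; only its component perpendicular to the boom, T sinθ, produces torque. sin 59° = 0.8572.
Balancing moments: T × 3.2 × 0.8572 = 751.7, giving T = 751.7 / 2.743 = 274 N.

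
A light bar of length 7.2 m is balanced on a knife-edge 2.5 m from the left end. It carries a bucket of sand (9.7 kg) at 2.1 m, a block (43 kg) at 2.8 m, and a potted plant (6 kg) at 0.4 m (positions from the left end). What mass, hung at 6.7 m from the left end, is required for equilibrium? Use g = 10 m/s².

Taking torques about the knife-edge (at 2.5 m from the left end):
Bucket of sand: 9.7 × 10 = 97 N down at 2.1 m → arm 0.4 m, τ = 97 × 0.4 = 38.8 N·m counterclockwise.
Block: 43 × 10 = 430 N down at 2.8 m → arm 0.3 m, τ = 430 × 0.3 = 129 N·m clockwise.
Potted plant: 6 × 10 = 60 N down at 0.4 m → arm 2.1 m, τ = 60 × 2.1 = 126 N·m counterclockwise.
Net moment of known loads = 35.8 N·m counterclockwise.
An unknown mass m at 6.7 m has arm 4.2 m; its moment is m·g·4.2 clockwise.
Setting net torque to zero: m × 10 × 4.2 = 35.8 → m = 35.8 / (10 × 4.2) = 0.852 kg.

m ≈ 0.852 kg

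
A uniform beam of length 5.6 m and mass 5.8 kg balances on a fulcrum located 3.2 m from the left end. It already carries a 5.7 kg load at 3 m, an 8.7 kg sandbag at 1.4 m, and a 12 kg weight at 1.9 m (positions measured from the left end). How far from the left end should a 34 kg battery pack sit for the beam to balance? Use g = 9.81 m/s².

Taking torques about the fulcrum (at 3.2 m from the left end):
Beam weight: 5.8 × 9.81 = 56.9 N down at 2.8 m → arm 0.4 m, τ = 56.9 × 0.4 = 22.76 N·m counterclockwise.
Load: 5.7 × 9.81 = 55.92 N down at 3 m → arm 0.2 m, τ = 55.92 × 0.2 = 11.18 N·m counterclockwise.
Sandbag: 8.7 × 9.81 = 85.35 N down at 1.4 m → arm 1.8 m, τ = 85.35 × 1.8 = 153.6 N·m counterclockwise.
Weight: 12 × 9.81 = 117.7 N down at 1.9 m → arm 1.3 m, τ = 117.7 × 1.3 = 153 N·m counterclockwise.
Net moment of existing loads = 340.5 N·m counterclockwise.
The battery pack weighs 34 × 9.81 = 333.5 N and must supply an equal clockwise moment, so its lever arm about the fulcrum is 340.5 / 333.5 = 1.02 m.
That puts it at 3.2 + 1.02 = 4.22 m from the left end.

x ≈ 4.22 m from the left end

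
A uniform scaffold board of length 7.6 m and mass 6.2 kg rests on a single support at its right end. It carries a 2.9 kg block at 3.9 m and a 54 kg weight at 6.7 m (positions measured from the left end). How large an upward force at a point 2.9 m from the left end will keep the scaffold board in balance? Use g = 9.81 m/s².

About the right end:
Beam weight: 6.2 × 9.81 = 60.82 N down at 3.8 m → arm 3.8 m, τ = 60.82 × 3.8 = 231.1 N·m counterclockwise.
Block: 2.9 × 9.81 = 28.45 N down at 3.9 m → arm 3.7 m, τ = 28.45 × 3.7 = 105.3 N·m counterclockwise.
Weight: 54 × 9.81 = 529.7 N down at 6.7 m → arm 0.9 m, τ = 529.7 × 0.9 = 476.7 N·m counterclockwise.
Net moment of the loads = 813.1 N·m counterclockwise.
The upward force F acts at a point 2.9 m from the left end, arm 4.7 m, giving F × 4.7 clockwise.
Στ = 0 ⇒ F × 4.7 = 813.1 ⇒ F = 813.1 / 4.7 = 173 N.

F ≈ 173 N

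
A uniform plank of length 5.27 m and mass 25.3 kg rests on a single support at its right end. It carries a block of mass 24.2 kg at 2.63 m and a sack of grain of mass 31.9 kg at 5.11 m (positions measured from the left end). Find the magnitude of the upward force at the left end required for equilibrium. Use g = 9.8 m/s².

F ≈ 252 N

Choose the right end as the axis so the unknown pivot reaction has zero arm there.
Beam weight: 25.3 × 9.8 = 247.9 N down at 2.635 m → arm 2.635 m, τ = 247.9 × 2.635 = 653.2 N·m counterclockwise.
Block: 24.2 × 9.8 = 237.2 N down at 2.63 m → arm 2.64 m, τ = 237.2 × 2.64 = 626.2 N·m counterclockwise.
Sack of grain: 31.9 × 9.8 = 312.6 N down at 5.11 m → arm 0.16 m, τ = 312.6 × 0.16 = 50.02 N·m counterclockwise.
Net moment of the loads = 1329 N·m counterclockwise.
The upward force F acts at the left end, arm 5.27 m, giving F × 5.27 clockwise.
Στ = 0 ⇒ F × 5.27 = 1329 ⇒ F = 1329 / 5.27 = 252 N.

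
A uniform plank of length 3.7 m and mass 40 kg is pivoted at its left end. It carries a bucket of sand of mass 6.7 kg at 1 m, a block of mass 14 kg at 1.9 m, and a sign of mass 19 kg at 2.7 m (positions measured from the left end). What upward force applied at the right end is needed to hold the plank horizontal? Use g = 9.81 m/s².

F ≈ 421 N

Take moments about the left end.
Beam weight: 40 × 9.81 = 392.4 N down at 1.85 m → arm 1.85 m, τ = 392.4 × 1.85 = 725.9 N·m clockwise.
Bucket of sand: 6.7 × 9.81 = 65.73 N down at 1 m → arm 1 m, τ = 65.73 × 1 = 65.73 N·m clockwise.
Block: 14 × 9.81 = 137.3 N down at 1.9 m → arm 1.9 m, τ = 137.3 × 1.9 = 260.9 N·m clockwise.
Sign: 19 × 9.81 = 186.4 N down at 2.7 m → arm 2.7 m, τ = 186.4 × 2.7 = 503.3 N·m clockwise.
Net moment of the loads = 1556 N·m clockwise.
The upward force F acts at the right end, arm 3.7 m, giving F × 3.7 counterclockwise.
Στ = 0 ⇒ F × 3.7 = 1556 ⇒ F = 1556 / 3.7 = 421 N.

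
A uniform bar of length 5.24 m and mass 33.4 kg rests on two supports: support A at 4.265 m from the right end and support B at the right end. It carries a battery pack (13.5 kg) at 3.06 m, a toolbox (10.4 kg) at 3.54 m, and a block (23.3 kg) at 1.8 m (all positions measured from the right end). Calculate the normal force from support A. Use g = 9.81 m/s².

R_A ≈ 477 N

Taking torques about support B:
Beam weight: 33.4 × 9.81 = 327.7 N down at 2.62 m → arm 2.62 m, τ = 327.7 × 2.62 = 858.6 N·m counterclockwise.
Battery pack: 13.5 × 9.81 = 132.4 N down at 3.06 m → arm 3.06 m, τ = 132.4 × 3.06 = 405.1 N·m counterclockwise.
Toolbox: 10.4 × 9.81 = 102 N down at 3.54 m → arm 3.54 m, τ = 102 × 3.54 = 361.1 N·m counterclockwise.
Block: 23.3 × 9.81 = 228.6 N down at 1.8 m → arm 1.8 m, τ = 228.6 × 1.8 = 411.5 N·m counterclockwise.
Net load moment about support B = 2036 N·m counterclockwise.
Reaction R at support A is upward at 4.265 m, arm 4.265 m → moment R × 4.265 clockwise.
Setting net torque to zero: R × 4.265 = 2036 → R = 477 N.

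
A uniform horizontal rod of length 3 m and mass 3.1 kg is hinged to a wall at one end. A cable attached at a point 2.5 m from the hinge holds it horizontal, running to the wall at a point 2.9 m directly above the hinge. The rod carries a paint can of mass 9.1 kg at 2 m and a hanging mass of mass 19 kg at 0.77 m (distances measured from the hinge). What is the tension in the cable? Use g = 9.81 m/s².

T ≈ 194 N

Choose the hinge as the axis so the unknown hinge reaction has zero arm there.
Beam weight: 3.1 × 9.81 = 30.41 N down at 1.5 m → arm 1.5 m, τ = 30.41 × 1.5 = 45.62 N·m clockwise.
Paint can: 9.1 × 9.81 = 89.27 N down at 2 m → arm 2 m, τ = 89.27 × 2 = 178.5 N·m clockwise.
Hanging mass: 19 × 9.81 = 186.4 N down at 0.77 m → arm 0.77 m, τ = 186.4 × 0.77 = 143.5 N·m clockwise.
Total clockwise load moment = 367.6 N·m.
The cable tension T acts at 2.5 m; only its component perpendicular to the rod, T sinθ, produces torque. sinθ = h/√(h²+d²) = 2.9/√(2.9²+2.5²) = 0.7574.
Balancing moments: T × 2.5 × 0.7574 = 367.6, giving T = 367.6 / 1.893 = 194 N.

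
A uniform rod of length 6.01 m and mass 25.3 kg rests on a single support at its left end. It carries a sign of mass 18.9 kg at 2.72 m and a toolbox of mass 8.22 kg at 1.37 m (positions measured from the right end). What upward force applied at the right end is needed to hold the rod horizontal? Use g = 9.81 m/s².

F ≈ 288 N

Taking torques about the left end:
Beam weight: 25.3 × 9.81 = 248.2 N down at 3.005 m → arm 3.005 m, τ = 248.2 × 3.005 = 745.8 N·m clockwise.
Sign: 18.9 × 9.81 = 185.4 N down at 2.72 m → arm 3.29 m, τ = 185.4 × 3.29 = 610 N·m clockwise.
Toolbox: 8.22 × 9.81 = 80.64 N down at 1.37 m → arm 4.64 m, τ = 80.64 × 4.64 = 374.2 N·m clockwise.
Net moment of the loads = 1730 N·m clockwise.
The upward force F acts at the right end, arm 6.01 m, giving F × 6.01 counterclockwise.
For rotational equilibrium, F × 6.01 = 1730, so F = 1730 / 6.01 = 288 N.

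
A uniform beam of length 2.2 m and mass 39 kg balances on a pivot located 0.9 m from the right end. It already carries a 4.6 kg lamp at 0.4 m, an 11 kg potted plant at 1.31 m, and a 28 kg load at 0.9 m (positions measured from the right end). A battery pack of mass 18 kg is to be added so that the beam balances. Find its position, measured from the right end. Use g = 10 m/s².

x ≈ 0.344 m from the right end

Sum moments about the pivot (at 0.9 m from the right end) (the support reaction has zero arm there).
Beam weight: 39 × 10 = 390 N down at 1.1 m → arm 0.2 m, τ = 390 × 0.2 = 78 N·m counterclockwise.
Lamp: 4.6 × 10 = 46 N down at 0.4 m → arm 0.5 m, τ = 46 × 0.5 = 23 N·m clockwise.
Potted plant: 11 × 10 = 110 N down at 1.31 m → arm 0.41 m, τ = 110 × 0.41 = 45.1 N·m counterclockwise.
Load: acts at the pivot, moment arm 0 → no torque.
Net moment of existing loads = 100.1 N·m counterclockwise.
The battery pack weighs 18 × 10 = 180 N and must supply an equal clockwise moment, so its lever arm about the pivot is 100.1 / 180 = 0.556 m.
That puts it at 0.9 − 0.556 = 0.344 m from the right end.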